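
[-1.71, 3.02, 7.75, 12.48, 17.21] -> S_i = -1.71 + 4.73*i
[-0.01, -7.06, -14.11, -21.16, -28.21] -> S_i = -0.01 + -7.05*i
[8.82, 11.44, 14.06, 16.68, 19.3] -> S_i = 8.82 + 2.62*i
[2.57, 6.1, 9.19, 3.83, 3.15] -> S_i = Random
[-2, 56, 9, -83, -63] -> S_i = Random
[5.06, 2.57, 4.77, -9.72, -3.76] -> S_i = Random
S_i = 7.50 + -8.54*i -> [7.5, -1.04, -9.58, -18.12, -26.66]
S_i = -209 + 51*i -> [-209, -158, -107, -56, -5]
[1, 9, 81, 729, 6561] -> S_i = 1*9^i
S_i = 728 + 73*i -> [728, 801, 874, 947, 1020]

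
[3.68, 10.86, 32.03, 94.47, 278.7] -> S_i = 3.68*2.95^i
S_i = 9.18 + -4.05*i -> [9.18, 5.13, 1.08, -2.97, -7.02]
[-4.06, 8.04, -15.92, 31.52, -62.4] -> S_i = -4.06*(-1.98)^i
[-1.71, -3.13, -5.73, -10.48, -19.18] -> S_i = -1.71*1.83^i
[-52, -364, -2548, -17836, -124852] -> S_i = -52*7^i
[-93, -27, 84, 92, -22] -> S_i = Random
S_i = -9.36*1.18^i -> [-9.36, -11.04, -13.03, -15.38, -18.15]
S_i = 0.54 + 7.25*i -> [0.54, 7.79, 15.04, 22.29, 29.54]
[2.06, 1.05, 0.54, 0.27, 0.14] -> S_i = 2.06*0.51^i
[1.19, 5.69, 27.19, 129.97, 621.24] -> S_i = 1.19*4.78^i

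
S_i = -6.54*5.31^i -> [-6.54, -34.73, -184.4, -979.18, -5199.43]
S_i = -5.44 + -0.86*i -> [-5.44, -6.3, -7.16, -8.02, -8.88]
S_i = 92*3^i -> [92, 276, 828, 2484, 7452]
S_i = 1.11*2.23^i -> [1.11, 2.48, 5.52, 12.31, 27.45]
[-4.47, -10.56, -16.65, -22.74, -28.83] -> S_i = -4.47 + -6.09*i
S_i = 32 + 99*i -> [32, 131, 230, 329, 428]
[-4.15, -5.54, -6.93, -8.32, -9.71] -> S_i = -4.15 + -1.39*i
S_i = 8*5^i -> [8, 40, 200, 1000, 5000]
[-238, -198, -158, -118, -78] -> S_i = -238 + 40*i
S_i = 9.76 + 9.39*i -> [9.76, 19.15, 28.54, 37.93, 47.32]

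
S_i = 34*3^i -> [34, 102, 306, 918, 2754]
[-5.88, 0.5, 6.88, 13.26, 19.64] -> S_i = -5.88 + 6.38*i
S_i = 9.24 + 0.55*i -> [9.24, 9.79, 10.34, 10.89, 11.44]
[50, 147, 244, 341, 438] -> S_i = 50 + 97*i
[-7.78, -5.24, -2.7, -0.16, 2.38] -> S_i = -7.78 + 2.54*i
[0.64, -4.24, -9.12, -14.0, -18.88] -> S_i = 0.64 + -4.88*i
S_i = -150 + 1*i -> [-150, -149, -148, -147, -146]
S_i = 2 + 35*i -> [2, 37, 72, 107, 142]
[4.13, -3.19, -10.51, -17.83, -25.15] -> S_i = 4.13 + -7.32*i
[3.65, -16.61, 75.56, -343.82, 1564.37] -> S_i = 3.65*(-4.55)^i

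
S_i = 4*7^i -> [4, 28, 196, 1372, 9604]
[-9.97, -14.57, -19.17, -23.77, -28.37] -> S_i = -9.97 + -4.60*i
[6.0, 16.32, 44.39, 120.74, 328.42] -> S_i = 6.00*2.72^i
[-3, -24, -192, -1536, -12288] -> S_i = -3*8^i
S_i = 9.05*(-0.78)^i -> [9.05, -7.06, 5.51, -4.29, 3.35]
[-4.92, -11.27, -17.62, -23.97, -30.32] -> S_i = -4.92 + -6.35*i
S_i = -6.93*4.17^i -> [-6.93, -28.9, -120.51, -502.51, -2095.45]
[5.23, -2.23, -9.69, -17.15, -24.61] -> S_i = 5.23 + -7.46*i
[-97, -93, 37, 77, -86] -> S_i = Random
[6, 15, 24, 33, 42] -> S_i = 6 + 9*i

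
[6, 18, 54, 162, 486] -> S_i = 6*3^i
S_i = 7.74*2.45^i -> [7.74, 18.96, 46.46, 113.83, 278.87]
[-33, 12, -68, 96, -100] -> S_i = Random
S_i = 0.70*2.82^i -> [0.7, 1.97, 5.57, 15.7, 44.27]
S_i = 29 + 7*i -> [29, 36, 43, 50, 57]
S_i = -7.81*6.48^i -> [-7.81, -50.61, -327.95, -2125.08, -13770.54]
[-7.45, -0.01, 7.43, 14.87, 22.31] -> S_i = -7.45 + 7.44*i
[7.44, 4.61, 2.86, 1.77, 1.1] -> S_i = 7.44*0.62^i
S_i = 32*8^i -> [32, 256, 2048, 16384, 131072]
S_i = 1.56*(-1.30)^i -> [1.56, -2.03, 2.64, -3.43, 4.46]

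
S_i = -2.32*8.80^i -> [-2.32, -20.42, -179.66, -1581.02, -13912.93]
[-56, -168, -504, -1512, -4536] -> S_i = -56*3^i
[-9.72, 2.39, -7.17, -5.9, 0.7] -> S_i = Random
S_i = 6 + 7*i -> [6, 13, 20, 27, 34]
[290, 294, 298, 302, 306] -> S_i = 290 + 4*i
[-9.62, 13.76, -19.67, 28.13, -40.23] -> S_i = -9.62*(-1.43)^i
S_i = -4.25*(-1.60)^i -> [-4.25, 6.8, -10.88, 17.41, -27.85]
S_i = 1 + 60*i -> [1, 61, 121, 181, 241]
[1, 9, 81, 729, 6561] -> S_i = 1*9^i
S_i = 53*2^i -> [53, 106, 212, 424, 848]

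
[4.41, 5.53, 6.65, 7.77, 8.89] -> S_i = 4.41 + 1.12*i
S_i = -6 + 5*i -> [-6, -1, 4, 9, 14]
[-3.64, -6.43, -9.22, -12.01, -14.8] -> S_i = -3.64 + -2.79*i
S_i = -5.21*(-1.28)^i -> [-5.21, 6.67, -8.54, 10.93, -13.99]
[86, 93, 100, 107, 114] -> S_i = 86 + 7*i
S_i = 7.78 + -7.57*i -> [7.78, 0.21, -7.36, -14.93, -22.5]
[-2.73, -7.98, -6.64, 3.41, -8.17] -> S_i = Random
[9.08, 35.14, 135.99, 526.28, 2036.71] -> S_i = 9.08*3.87^i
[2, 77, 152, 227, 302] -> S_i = 2 + 75*i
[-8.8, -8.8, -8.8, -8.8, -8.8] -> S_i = -8.80*1.00^i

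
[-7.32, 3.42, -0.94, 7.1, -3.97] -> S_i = Random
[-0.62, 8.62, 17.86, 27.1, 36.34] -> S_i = -0.62 + 9.24*i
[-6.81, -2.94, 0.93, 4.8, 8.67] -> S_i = -6.81 + 3.87*i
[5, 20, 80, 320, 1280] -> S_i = 5*4^i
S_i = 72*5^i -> [72, 360, 1800, 9000, 45000]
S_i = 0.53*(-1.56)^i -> [0.53, -0.83, 1.29, -2.01, 3.14]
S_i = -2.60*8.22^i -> [-2.6, -21.37, -175.68, -1444.07, -11870.27]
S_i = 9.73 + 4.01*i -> [9.73, 13.74, 17.75, 21.76, 25.77]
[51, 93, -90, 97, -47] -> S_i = Random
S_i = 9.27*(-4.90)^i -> [9.27, -45.42, 222.57, -1090.61, 5343.97]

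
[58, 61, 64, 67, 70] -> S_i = 58 + 3*i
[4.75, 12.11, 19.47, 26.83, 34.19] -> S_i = 4.75 + 7.36*i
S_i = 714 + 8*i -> [714, 722, 730, 738, 746]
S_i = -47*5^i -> [-47, -235, -1175, -5875, -29375]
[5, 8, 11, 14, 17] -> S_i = 5 + 3*i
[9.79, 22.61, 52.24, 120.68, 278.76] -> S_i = 9.79*2.31^i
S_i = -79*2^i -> [-79, -158, -316, -632, -1264]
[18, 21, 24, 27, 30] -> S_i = 18 + 3*i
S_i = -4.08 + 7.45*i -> [-4.08, 3.37, 10.82, 18.27, 25.72]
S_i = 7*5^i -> [7, 35, 175, 875, 4375]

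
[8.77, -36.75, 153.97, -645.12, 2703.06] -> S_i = 8.77*(-4.19)^i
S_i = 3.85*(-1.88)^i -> [3.85, -7.24, 13.61, -25.58, 48.09]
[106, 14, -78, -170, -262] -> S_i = 106 + -92*i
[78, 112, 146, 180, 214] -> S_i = 78 + 34*i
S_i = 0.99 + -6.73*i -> [0.99, -5.74, -12.47, -19.2, -25.93]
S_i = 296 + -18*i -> [296, 278, 260, 242, 224]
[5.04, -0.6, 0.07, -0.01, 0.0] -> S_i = 5.04*(-0.12)^i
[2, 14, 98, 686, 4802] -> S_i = 2*7^i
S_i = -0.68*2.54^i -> [-0.68, -1.73, -4.39, -11.14, -28.3]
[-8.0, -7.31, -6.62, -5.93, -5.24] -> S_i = -8.00 + 0.69*i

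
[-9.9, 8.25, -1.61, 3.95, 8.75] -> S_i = Random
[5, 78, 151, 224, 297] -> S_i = 5 + 73*i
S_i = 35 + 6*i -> [35, 41, 47, 53, 59]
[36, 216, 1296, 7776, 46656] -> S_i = 36*6^i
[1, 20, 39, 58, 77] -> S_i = 1 + 19*i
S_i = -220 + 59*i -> [-220, -161, -102, -43, 16]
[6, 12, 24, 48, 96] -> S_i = 6*2^i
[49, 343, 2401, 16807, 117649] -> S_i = 49*7^i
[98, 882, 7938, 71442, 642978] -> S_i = 98*9^i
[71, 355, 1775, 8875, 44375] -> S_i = 71*5^i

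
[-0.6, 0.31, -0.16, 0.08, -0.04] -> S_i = -0.60*(-0.51)^i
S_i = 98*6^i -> [98, 588, 3528, 21168, 127008]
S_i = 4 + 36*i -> [4, 40, 76, 112, 148]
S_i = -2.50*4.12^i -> [-2.5, -10.3, -42.44, -174.84, -720.33]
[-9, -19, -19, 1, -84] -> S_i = Random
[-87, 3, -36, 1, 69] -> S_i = Random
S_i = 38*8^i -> [38, 304, 2432, 19456, 155648]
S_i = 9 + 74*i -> [9, 83, 157, 231, 305]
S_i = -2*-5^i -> [-2, 10, -50, 250, -1250]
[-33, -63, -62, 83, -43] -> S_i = Random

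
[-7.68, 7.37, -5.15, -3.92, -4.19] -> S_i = Random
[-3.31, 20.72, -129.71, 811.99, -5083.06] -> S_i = -3.31*(-6.26)^i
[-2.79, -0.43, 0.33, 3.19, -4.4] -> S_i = Random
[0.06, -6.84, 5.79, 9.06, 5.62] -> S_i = Random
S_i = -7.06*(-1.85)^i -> [-7.06, 13.06, -24.16, 44.7, -82.7]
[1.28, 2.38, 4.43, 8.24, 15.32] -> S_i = 1.28*1.86^i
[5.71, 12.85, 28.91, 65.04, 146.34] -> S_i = 5.71*2.25^i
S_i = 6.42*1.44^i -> [6.42, 9.24, 13.31, 19.17, 27.6]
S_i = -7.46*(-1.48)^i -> [-7.46, 11.04, -16.34, 24.18, -35.79]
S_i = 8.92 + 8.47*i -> [8.92, 17.39, 25.86, 34.33, 42.8]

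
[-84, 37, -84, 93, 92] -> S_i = Random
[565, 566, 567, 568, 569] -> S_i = 565 + 1*i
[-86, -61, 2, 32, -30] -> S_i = Random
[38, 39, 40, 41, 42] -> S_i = 38 + 1*i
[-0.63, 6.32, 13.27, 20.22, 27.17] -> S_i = -0.63 + 6.95*i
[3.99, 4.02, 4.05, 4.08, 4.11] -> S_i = 3.99 + 0.03*i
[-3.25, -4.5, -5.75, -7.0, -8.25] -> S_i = -3.25 + -1.25*i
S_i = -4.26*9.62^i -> [-4.26, -40.98, -394.24, -3792.58, -36484.63]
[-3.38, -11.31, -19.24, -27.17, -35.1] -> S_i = -3.38 + -7.93*i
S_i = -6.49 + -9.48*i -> [-6.49, -15.97, -25.45, -34.93, -44.41]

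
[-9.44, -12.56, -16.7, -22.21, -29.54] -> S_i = -9.44*1.33^i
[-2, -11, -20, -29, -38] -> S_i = -2 + -9*i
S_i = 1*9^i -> [1, 9, 81, 729, 6561]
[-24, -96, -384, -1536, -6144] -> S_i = -24*4^i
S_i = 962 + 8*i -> [962, 970, 978, 986, 994]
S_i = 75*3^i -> [75, 225, 675, 2025, 6075]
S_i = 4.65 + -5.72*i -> [4.65, -1.07, -6.79, -12.51, -18.23]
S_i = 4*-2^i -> [4, -8, 16, -32, 64]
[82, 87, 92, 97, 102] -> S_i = 82 + 5*i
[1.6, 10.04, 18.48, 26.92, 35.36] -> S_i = 1.60 + 8.44*i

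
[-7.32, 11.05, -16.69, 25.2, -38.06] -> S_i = -7.32*(-1.51)^i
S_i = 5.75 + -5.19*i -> [5.75, 0.56, -4.63, -9.82, -15.01]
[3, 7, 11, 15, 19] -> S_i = 3 + 4*i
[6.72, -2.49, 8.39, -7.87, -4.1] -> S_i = Random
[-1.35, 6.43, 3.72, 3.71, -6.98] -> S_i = Random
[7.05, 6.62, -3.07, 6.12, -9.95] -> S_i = Random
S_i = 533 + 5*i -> [533, 538, 543, 548, 553]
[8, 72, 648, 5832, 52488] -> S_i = 8*9^i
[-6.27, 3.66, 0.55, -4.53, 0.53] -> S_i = Random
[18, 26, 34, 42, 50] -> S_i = 18 + 8*i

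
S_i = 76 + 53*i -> [76, 129, 182, 235, 288]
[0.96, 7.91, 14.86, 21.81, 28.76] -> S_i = 0.96 + 6.95*i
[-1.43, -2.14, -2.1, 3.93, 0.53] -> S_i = Random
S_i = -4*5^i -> [-4, -20, -100, -500, -2500]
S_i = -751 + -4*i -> [-751, -755, -759, -763, -767]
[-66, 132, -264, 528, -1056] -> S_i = -66*-2^i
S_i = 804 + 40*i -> [804, 844, 884, 924, 964]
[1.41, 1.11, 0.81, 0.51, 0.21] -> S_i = 1.41 + -0.30*i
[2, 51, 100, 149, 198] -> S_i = 2 + 49*i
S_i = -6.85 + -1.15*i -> [-6.85, -8.0, -9.15, -10.3, -11.45]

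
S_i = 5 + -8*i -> [5, -3, -11, -19, -27]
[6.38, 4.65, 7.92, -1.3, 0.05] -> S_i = Random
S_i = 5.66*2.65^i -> [5.66, 15.0, 39.75, 105.33, 279.13]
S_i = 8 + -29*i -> [8, -21, -50, -79, -108]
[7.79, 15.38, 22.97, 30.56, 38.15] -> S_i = 7.79 + 7.59*i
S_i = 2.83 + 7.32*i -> [2.83, 10.15, 17.47, 24.79, 32.11]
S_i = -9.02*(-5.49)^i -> [-9.02, 49.52, -271.86, 1492.53, -8194.0]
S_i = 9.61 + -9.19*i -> [9.61, 0.42, -8.77, -17.96, -27.15]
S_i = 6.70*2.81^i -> [6.7, 18.83, 52.9, 148.66, 417.73]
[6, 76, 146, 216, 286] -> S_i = 6 + 70*i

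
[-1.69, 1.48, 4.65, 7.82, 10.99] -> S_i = -1.69 + 3.17*i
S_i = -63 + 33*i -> [-63, -30, 3, 36, 69]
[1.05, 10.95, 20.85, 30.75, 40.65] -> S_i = 1.05 + 9.90*i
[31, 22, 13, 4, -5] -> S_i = 31 + -9*i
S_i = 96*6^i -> [96, 576, 3456, 20736, 124416]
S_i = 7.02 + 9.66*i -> [7.02, 16.68, 26.34, 36.0, 45.66]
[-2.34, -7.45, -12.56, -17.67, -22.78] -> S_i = -2.34 + -5.11*i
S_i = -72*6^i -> [-72, -432, -2592, -15552, -93312]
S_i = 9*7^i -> [9, 63, 441, 3087, 21609]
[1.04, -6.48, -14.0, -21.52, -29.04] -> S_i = 1.04 + -7.52*i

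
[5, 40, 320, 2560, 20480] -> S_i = 5*8^i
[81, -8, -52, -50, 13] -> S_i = Random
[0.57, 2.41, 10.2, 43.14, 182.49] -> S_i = 0.57*4.23^i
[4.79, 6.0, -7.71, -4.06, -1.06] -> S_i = Random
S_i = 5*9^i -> [5, 45, 405, 3645, 32805]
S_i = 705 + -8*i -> [705, 697, 689, 681, 673]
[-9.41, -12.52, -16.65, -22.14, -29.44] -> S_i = -9.41*1.33^i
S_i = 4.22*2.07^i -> [4.22, 8.74, 18.08, 37.43, 77.48]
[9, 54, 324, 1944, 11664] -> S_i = 9*6^i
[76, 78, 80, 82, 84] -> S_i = 76 + 2*i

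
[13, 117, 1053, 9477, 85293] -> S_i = 13*9^i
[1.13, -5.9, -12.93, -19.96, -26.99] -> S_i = 1.13 + -7.03*i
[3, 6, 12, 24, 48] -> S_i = 3*2^i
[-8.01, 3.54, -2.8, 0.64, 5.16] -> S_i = Random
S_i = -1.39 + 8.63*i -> [-1.39, 7.24, 15.87, 24.5, 33.13]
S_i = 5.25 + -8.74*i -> [5.25, -3.49, -12.23, -20.97, -29.71]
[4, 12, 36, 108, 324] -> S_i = 4*3^i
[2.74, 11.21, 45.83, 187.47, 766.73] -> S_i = 2.74*4.09^i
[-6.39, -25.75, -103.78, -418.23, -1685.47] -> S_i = -6.39*4.03^i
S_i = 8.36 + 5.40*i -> [8.36, 13.76, 19.16, 24.56, 29.96]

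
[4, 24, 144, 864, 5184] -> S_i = 4*6^i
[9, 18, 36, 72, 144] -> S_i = 9*2^i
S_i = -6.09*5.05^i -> [-6.09, -30.75, -155.31, -784.32, -3960.8]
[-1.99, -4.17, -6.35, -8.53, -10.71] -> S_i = -1.99 + -2.18*i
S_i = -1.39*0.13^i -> [-1.39, -0.18, -0.02, -0.0, -0.0]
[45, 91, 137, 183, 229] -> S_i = 45 + 46*i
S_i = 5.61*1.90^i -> [5.61, 10.66, 20.25, 38.48, 73.11]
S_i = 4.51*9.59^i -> [4.51, 43.25, 414.78, 3977.7, 38146.17]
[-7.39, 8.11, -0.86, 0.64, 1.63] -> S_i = Random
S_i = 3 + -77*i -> [3, -74, -151, -228, -305]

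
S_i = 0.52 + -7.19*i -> [0.52, -6.67, -13.86, -21.05, -28.24]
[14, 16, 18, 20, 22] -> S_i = 14 + 2*i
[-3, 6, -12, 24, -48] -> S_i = -3*-2^i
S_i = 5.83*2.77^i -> [5.83, 16.15, 44.73, 123.91, 343.23]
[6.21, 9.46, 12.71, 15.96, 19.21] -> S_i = 6.21 + 3.25*i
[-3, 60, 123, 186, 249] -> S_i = -3 + 63*i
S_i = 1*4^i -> [1, 4, 16, 64, 256]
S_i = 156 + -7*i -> [156, 149, 142, 135, 128]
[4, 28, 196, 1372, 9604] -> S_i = 4*7^i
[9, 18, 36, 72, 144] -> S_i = 9*2^i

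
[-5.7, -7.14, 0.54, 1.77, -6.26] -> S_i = Random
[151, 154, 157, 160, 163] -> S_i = 151 + 3*i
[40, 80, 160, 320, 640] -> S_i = 40*2^i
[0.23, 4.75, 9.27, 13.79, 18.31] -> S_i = 0.23 + 4.52*i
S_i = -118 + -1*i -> [-118, -119, -120, -121, -122]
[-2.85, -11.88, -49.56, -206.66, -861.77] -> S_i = -2.85*4.17^i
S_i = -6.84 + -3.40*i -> [-6.84, -10.24, -13.64, -17.04, -20.44]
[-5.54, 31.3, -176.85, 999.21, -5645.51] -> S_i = -5.54*(-5.65)^i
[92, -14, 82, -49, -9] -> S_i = Random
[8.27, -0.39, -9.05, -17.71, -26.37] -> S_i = 8.27 + -8.66*i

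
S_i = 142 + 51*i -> [142, 193, 244, 295, 346]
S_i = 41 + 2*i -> [41, 43, 45, 47, 49]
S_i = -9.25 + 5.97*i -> [-9.25, -3.28, 2.69, 8.66, 14.63]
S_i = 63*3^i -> [63, 189, 567, 1701, 5103]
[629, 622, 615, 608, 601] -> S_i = 629 + -7*i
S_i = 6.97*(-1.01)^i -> [6.97, -7.04, 7.11, -7.18, 7.25]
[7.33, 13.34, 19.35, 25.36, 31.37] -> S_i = 7.33 + 6.01*i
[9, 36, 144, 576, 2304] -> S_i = 9*4^i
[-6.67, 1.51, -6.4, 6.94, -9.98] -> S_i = Random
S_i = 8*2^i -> [8, 16, 32, 64, 128]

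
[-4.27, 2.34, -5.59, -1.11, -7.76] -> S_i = Random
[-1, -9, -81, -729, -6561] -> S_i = -1*9^i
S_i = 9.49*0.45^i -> [9.49, 4.27, 1.92, 0.86, 0.39]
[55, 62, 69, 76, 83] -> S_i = 55 + 7*i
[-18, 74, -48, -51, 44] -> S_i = Random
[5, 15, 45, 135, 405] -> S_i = 5*3^i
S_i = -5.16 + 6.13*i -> [-5.16, 0.97, 7.1, 13.23, 19.36]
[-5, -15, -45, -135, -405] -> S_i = -5*3^i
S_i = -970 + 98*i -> [-970, -872, -774, -676, -578]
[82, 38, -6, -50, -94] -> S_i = 82 + -44*i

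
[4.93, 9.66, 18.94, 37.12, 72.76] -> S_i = 4.93*1.96^i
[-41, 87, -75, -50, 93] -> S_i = Random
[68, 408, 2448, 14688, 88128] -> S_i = 68*6^i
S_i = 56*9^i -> [56, 504, 4536, 40824, 367416]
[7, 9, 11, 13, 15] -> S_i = 7 + 2*i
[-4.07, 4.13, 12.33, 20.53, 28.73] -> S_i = -4.07 + 8.20*i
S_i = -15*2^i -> [-15, -30, -60, -120, -240]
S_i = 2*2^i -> [2, 4, 8, 16, 32]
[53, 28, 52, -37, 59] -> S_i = Random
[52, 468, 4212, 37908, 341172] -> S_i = 52*9^i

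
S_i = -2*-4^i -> [-2, 8, -32, 128, -512]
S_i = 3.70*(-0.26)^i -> [3.7, -0.96, 0.25, -0.07, 0.02]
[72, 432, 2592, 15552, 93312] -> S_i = 72*6^i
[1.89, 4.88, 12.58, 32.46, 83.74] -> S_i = 1.89*2.58^i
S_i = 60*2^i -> [60, 120, 240, 480, 960]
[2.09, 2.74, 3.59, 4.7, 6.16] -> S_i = 2.09*1.31^i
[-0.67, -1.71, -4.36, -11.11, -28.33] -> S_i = -0.67*2.55^i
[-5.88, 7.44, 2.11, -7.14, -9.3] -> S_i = Random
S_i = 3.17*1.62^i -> [3.17, 5.14, 8.32, 13.48, 21.83]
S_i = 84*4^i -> [84, 336, 1344, 5376, 21504]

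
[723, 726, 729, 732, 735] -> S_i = 723 + 3*i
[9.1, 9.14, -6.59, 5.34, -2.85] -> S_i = Random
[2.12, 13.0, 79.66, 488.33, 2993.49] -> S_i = 2.12*6.13^i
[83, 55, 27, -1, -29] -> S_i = 83 + -28*i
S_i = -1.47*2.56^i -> [-1.47, -3.76, -9.63, -24.66, -63.14]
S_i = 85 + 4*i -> [85, 89, 93, 97, 101]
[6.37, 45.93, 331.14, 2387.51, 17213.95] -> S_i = 6.37*7.21^i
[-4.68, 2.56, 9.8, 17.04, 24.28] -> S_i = -4.68 + 7.24*i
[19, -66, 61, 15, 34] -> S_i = Random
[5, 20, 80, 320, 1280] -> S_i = 5*4^i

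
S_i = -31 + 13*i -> [-31, -18, -5, 8, 21]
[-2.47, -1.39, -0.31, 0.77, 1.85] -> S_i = -2.47 + 1.08*i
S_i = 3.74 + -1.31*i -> [3.74, 2.43, 1.12, -0.19, -1.5]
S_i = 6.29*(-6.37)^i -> [6.29, -40.07, 255.23, -1625.81, 10356.39]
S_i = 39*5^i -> [39, 195, 975, 4875, 24375]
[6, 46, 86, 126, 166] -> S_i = 6 + 40*i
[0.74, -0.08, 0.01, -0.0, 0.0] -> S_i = 0.74*(-0.11)^i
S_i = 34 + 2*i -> [34, 36, 38, 40, 42]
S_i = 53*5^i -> [53, 265, 1325, 6625, 33125]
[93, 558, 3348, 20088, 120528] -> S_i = 93*6^i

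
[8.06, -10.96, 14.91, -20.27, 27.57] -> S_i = 8.06*(-1.36)^i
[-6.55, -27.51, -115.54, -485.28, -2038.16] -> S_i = -6.55*4.20^i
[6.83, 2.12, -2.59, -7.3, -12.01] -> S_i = 6.83 + -4.71*i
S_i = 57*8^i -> [57, 456, 3648, 29184, 233472]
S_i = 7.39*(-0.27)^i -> [7.39, -2.0, 0.54, -0.15, 0.04]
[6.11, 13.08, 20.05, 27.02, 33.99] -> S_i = 6.11 + 6.97*i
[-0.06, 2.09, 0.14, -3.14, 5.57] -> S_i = Random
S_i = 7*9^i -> [7, 63, 567, 5103, 45927]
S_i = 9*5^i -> [9, 45, 225, 1125, 5625]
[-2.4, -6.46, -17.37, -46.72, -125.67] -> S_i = -2.40*2.69^i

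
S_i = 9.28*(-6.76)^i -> [9.28, -62.73, 424.07, -2866.74, 19379.15]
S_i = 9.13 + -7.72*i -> [9.13, 1.41, -6.31, -14.03, -21.75]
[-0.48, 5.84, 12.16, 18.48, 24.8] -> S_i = -0.48 + 6.32*i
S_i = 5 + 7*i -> [5, 12, 19, 26, 33]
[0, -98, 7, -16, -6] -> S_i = Random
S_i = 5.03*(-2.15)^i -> [5.03, -10.81, 23.25, -49.99, 107.48]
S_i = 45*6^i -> [45, 270, 1620, 9720, 58320]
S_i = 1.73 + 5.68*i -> [1.73, 7.41, 13.09, 18.77, 24.45]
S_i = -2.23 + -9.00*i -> [-2.23, -11.23, -20.23, -29.23, -38.23]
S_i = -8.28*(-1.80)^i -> [-8.28, 14.9, -26.83, 48.29, -86.92]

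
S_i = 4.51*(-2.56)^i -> [4.51, -11.55, 29.56, -75.67, 193.7]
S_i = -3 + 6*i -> [-3, 3, 9, 15, 21]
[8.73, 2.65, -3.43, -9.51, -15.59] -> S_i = 8.73 + -6.08*i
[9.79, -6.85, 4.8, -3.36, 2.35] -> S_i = 9.79*(-0.70)^i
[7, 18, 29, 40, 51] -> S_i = 7 + 11*i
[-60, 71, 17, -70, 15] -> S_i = Random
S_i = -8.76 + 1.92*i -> [-8.76, -6.84, -4.92, -3.0, -1.08]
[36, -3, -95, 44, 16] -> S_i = Random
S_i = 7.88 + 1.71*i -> [7.88, 9.59, 11.3, 13.01, 14.72]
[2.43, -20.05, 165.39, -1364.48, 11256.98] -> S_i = 2.43*(-8.25)^i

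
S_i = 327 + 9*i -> [327, 336, 345, 354, 363]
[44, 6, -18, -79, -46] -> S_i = Random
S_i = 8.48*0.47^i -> [8.48, 3.99, 1.87, 0.88, 0.41]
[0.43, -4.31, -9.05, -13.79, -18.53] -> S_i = 0.43 + -4.74*i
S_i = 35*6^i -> [35, 210, 1260, 7560, 45360]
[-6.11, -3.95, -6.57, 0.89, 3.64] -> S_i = Random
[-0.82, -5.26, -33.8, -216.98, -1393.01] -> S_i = -0.82*6.42^i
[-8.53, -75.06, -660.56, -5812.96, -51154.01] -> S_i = -8.53*8.80^i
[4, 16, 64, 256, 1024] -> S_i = 4*4^i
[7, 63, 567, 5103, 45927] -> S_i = 7*9^i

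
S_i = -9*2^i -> [-9, -18, -36, -72, -144]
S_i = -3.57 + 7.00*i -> [-3.57, 3.43, 10.43, 17.43, 24.43]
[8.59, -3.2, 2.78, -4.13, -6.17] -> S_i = Random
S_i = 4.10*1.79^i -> [4.1, 7.34, 13.14, 23.51, 42.09]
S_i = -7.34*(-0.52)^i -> [-7.34, 3.82, -1.98, 1.03, -0.54]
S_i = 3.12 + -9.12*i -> [3.12, -6.0, -15.12, -24.24, -33.36]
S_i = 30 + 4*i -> [30, 34, 38, 42, 46]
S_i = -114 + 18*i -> [-114, -96, -78, -60, -42]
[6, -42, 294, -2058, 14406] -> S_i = 6*-7^i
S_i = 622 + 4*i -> [622, 626, 630, 634, 638]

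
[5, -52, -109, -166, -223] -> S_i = 5 + -57*i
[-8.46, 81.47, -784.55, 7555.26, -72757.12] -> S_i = -8.46*(-9.63)^i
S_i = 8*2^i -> [8, 16, 32, 64, 128]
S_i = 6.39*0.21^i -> [6.39, 1.34, 0.28, 0.06, 0.01]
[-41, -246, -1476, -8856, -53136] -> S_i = -41*6^i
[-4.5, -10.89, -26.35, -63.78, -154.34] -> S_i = -4.50*2.42^i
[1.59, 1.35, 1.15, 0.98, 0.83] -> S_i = 1.59*0.85^i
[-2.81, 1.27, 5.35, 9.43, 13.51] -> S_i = -2.81 + 4.08*i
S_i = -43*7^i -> [-43, -301, -2107, -14749, -103243]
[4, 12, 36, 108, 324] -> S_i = 4*3^i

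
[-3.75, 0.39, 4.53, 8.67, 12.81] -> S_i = -3.75 + 4.14*i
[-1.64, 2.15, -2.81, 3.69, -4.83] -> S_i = -1.64*(-1.31)^i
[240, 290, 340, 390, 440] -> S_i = 240 + 50*i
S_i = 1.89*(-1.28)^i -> [1.89, -2.42, 3.1, -3.96, 5.07]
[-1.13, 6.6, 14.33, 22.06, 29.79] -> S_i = -1.13 + 7.73*i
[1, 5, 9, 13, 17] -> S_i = 1 + 4*i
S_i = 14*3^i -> [14, 42, 126, 378, 1134]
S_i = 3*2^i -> [3, 6, 12, 24, 48]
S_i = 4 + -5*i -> [4, -1, -6, -11, -16]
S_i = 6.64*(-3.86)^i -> [6.64, -25.63, 98.93, -381.88, 1474.07]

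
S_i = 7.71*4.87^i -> [7.71, 37.55, 182.86, 890.52, 4336.81]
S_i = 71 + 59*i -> [71, 130, 189, 248, 307]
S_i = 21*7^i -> [21, 147, 1029, 7203, 50421]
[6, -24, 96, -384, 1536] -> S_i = 6*-4^i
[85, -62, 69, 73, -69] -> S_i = Random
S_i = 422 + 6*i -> [422, 428, 434, 440, 446]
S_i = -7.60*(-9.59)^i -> [-7.6, 72.88, -698.96, 6703.0, -64281.8]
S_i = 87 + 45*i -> [87, 132, 177, 222, 267]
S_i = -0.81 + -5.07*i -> [-0.81, -5.88, -10.95, -16.02, -21.09]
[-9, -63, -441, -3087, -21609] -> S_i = -9*7^i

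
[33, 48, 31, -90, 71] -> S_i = Random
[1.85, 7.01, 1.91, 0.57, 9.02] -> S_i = Random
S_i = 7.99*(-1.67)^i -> [7.99, -13.34, 22.28, -37.21, 62.15]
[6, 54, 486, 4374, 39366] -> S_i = 6*9^i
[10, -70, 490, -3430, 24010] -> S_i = 10*-7^i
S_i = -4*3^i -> [-4, -12, -36, -108, -324]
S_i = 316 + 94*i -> [316, 410, 504, 598, 692]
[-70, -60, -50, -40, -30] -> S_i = -70 + 10*i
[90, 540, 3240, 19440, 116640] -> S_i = 90*6^i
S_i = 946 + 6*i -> [946, 952, 958, 964, 970]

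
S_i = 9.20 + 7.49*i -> [9.2, 16.69, 24.18, 31.67, 39.16]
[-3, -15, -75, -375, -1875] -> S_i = -3*5^i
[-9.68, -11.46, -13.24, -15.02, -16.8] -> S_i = -9.68 + -1.78*i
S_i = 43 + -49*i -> [43, -6, -55, -104, -153]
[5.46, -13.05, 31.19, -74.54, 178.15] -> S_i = 5.46*(-2.39)^i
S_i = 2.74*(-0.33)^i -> [2.74, -0.9, 0.3, -0.1, 0.03]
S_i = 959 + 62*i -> [959, 1021, 1083, 1145, 1207]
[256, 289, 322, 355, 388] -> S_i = 256 + 33*i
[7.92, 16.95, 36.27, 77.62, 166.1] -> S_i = 7.92*2.14^i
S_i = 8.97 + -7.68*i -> [8.97, 1.29, -6.39, -14.07, -21.75]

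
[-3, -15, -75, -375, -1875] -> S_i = -3*5^i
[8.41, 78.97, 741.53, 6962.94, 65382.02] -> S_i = 8.41*9.39^i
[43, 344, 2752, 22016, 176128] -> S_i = 43*8^i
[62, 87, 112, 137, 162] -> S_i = 62 + 25*i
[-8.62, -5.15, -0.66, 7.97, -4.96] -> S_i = Random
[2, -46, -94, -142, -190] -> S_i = 2 + -48*i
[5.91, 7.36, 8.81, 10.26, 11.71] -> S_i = 5.91 + 1.45*i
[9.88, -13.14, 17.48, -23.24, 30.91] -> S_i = 9.88*(-1.33)^i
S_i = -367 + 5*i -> [-367, -362, -357, -352, -347]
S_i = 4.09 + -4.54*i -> [4.09, -0.45, -4.99, -9.53, -14.07]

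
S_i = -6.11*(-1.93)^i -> [-6.11, 11.79, -22.76, 43.93, -84.78]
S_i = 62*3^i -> [62, 186, 558, 1674, 5022]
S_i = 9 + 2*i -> [9, 11, 13, 15, 17]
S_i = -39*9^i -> [-39, -351, -3159, -28431, -255879]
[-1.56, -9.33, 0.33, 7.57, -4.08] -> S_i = Random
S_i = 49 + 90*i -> [49, 139, 229, 319, 409]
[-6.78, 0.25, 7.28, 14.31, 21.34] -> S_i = -6.78 + 7.03*i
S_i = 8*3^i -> [8, 24, 72, 216, 648]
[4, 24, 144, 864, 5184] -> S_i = 4*6^i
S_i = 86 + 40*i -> [86, 126, 166, 206, 246]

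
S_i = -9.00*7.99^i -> [-9.0, -71.91, -574.56, -4590.74, -36680.03]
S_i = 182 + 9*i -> [182, 191, 200, 209, 218]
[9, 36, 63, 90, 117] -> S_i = 9 + 27*i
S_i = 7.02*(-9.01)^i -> [7.02, -63.25, 569.88, -5134.66, 46263.26]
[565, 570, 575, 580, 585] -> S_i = 565 + 5*i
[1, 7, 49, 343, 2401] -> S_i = 1*7^i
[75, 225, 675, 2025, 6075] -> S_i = 75*3^i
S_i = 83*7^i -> [83, 581, 4067, 28469, 199283]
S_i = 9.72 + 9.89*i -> [9.72, 19.61, 29.5, 39.39, 49.28]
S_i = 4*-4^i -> [4, -16, 64, -256, 1024]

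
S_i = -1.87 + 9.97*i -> [-1.87, 8.1, 18.07, 28.04, 38.01]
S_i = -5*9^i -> [-5, -45, -405, -3645, -32805]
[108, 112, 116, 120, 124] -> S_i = 108 + 4*i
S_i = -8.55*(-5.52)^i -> [-8.55, 47.2, -260.52, 1438.08, -7938.21]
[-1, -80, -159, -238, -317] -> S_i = -1 + -79*i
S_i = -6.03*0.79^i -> [-6.03, -4.76, -3.76, -2.97, -2.35]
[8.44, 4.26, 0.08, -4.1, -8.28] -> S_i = 8.44 + -4.18*i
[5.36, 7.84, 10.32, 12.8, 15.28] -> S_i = 5.36 + 2.48*i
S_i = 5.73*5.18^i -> [5.73, 29.68, 153.75, 796.42, 4125.47]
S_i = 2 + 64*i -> [2, 66, 130, 194, 258]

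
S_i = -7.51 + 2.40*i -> [-7.51, -5.11, -2.71, -0.31, 2.09]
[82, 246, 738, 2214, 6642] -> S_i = 82*3^i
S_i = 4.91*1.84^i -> [4.91, 9.03, 16.62, 30.59, 56.28]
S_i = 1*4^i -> [1, 4, 16, 64, 256]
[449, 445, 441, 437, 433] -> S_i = 449 + -4*i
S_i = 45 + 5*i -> [45, 50, 55, 60, 65]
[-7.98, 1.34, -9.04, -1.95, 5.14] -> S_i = Random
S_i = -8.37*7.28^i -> [-8.37, -60.93, -443.6, -3229.38, -23509.91]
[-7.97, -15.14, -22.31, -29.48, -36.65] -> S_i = -7.97 + -7.17*i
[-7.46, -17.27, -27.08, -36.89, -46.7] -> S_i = -7.46 + -9.81*i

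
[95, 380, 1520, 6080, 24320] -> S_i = 95*4^i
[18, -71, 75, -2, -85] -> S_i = Random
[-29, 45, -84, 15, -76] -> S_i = Random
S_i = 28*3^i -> [28, 84, 252, 756, 2268]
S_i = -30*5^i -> [-30, -150, -750, -3750, -18750]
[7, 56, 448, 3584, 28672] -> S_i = 7*8^i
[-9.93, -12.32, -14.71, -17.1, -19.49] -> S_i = -9.93 + -2.39*i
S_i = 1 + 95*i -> [1, 96, 191, 286, 381]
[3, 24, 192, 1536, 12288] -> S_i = 3*8^i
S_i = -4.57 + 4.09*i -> [-4.57, -0.48, 3.61, 7.7, 11.79]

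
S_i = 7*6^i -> [7, 42, 252, 1512, 9072]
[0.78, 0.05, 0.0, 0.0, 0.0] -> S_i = 0.78*0.07^i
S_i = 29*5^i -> [29, 145, 725, 3625, 18125]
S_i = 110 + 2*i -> [110, 112, 114, 116, 118]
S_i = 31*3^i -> [31, 93, 279, 837, 2511]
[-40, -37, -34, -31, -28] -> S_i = -40 + 3*i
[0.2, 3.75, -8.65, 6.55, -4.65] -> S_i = Random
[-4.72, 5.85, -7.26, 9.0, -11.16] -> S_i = -4.72*(-1.24)^i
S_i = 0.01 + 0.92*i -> [0.01, 0.93, 1.85, 2.77, 3.69]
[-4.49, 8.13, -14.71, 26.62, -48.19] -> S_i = -4.49*(-1.81)^i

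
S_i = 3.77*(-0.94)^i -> [3.77, -3.54, 3.33, -3.13, 2.94]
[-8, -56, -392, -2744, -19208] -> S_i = -8*7^i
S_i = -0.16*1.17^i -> [-0.16, -0.19, -0.22, -0.26, -0.3]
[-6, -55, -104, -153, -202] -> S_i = -6 + -49*i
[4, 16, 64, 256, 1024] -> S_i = 4*4^i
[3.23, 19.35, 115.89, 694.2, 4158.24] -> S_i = 3.23*5.99^i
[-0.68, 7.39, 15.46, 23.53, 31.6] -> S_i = -0.68 + 8.07*i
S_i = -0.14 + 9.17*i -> [-0.14, 9.03, 18.2, 27.37, 36.54]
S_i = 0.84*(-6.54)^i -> [0.84, -5.49, 35.93, -234.97, 1536.7]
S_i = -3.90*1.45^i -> [-3.9, -5.65, -8.2, -11.89, -17.24]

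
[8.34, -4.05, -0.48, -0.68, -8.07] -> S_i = Random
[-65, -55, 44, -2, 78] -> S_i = Random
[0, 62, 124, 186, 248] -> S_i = 0 + 62*i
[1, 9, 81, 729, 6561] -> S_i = 1*9^i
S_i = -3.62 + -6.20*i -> [-3.62, -9.82, -16.02, -22.22, -28.42]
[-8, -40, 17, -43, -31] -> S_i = Random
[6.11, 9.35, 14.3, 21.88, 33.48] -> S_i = 6.11*1.53^i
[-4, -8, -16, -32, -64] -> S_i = -4*2^i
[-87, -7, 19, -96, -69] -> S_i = Random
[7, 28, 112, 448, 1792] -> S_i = 7*4^i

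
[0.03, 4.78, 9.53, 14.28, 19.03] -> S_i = 0.03 + 4.75*i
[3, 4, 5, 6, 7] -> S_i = 3 + 1*i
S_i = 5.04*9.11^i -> [5.04, 45.91, 418.28, 3810.53, 34713.95]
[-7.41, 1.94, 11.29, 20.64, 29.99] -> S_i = -7.41 + 9.35*i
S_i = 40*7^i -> [40, 280, 1960, 13720, 96040]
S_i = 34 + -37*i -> [34, -3, -40, -77, -114]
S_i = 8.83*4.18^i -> [8.83, 36.91, 154.28, 644.9, 2695.66]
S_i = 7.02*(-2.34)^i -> [7.02, -16.43, 38.44, -89.95, 210.48]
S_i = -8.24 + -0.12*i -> [-8.24, -8.36, -8.48, -8.6, -8.72]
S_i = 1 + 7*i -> [1, 8, 15, 22, 29]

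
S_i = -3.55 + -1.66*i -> [-3.55, -5.21, -6.87, -8.53, -10.19]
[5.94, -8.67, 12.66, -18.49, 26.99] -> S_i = 5.94*(-1.46)^i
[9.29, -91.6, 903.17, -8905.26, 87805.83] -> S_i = 9.29*(-9.86)^i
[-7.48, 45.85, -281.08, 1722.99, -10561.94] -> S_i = -7.48*(-6.13)^i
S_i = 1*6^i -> [1, 6, 36, 216, 1296]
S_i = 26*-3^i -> [26, -78, 234, -702, 2106]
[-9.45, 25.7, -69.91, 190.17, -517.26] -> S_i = -9.45*(-2.72)^i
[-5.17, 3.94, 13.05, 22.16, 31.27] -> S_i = -5.17 + 9.11*i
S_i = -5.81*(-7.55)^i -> [-5.81, 43.87, -331.18, 2500.44, -18878.35]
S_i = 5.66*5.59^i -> [5.66, 31.64, 176.86, 988.67, 5526.67]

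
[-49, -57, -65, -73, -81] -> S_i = -49 + -8*i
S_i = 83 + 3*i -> [83, 86, 89, 92, 95]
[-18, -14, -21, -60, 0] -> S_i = Random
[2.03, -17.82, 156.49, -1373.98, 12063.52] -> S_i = 2.03*(-8.78)^i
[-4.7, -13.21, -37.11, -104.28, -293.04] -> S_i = -4.70*2.81^i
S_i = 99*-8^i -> [99, -792, 6336, -50688, 405504]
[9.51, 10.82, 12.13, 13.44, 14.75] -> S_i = 9.51 + 1.31*i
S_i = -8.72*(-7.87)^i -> [-8.72, 68.63, -540.09, 4250.51, -33451.49]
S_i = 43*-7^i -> [43, -301, 2107, -14749, 103243]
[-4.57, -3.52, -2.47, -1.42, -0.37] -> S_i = -4.57 + 1.05*i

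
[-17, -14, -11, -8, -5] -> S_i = -17 + 3*i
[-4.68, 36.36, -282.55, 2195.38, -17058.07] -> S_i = -4.68*(-7.77)^i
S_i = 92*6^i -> [92, 552, 3312, 19872, 119232]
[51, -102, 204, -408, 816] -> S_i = 51*-2^i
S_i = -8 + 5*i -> [-8, -3, 2, 7, 12]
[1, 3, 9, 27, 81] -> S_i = 1*3^i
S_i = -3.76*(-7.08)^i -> [-3.76, 26.62, -188.48, 1334.4, -9447.59]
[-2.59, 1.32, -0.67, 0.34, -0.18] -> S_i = -2.59*(-0.51)^i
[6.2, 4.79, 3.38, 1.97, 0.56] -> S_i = 6.20 + -1.41*i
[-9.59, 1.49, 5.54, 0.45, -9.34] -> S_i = Random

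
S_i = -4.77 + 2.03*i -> [-4.77, -2.74, -0.71, 1.32, 3.35]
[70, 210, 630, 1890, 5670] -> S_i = 70*3^i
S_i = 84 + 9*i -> [84, 93, 102, 111, 120]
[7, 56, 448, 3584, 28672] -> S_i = 7*8^i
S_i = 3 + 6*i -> [3, 9, 15, 21, 27]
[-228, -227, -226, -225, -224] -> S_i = -228 + 1*i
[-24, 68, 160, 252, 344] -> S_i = -24 + 92*i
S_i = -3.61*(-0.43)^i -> [-3.61, 1.55, -0.67, 0.29, -0.12]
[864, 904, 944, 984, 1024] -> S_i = 864 + 40*i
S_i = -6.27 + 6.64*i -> [-6.27, 0.37, 7.01, 13.65, 20.29]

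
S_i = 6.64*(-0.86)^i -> [6.64, -5.71, 4.91, -4.22, 3.63]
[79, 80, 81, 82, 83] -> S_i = 79 + 1*i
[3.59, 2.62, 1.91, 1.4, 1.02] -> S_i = 3.59*0.73^i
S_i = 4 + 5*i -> [4, 9, 14, 19, 24]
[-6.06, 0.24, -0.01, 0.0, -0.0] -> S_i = -6.06*(-0.04)^i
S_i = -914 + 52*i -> [-914, -862, -810, -758, -706]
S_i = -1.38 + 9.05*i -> [-1.38, 7.67, 16.72, 25.77, 34.82]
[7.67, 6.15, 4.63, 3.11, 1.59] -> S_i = 7.67 + -1.52*i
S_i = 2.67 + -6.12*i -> [2.67, -3.45, -9.57, -15.69, -21.81]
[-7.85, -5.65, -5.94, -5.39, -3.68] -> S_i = Random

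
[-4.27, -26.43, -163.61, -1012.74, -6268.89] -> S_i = -4.27*6.19^i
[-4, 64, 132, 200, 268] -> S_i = -4 + 68*i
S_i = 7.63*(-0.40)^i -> [7.63, -3.05, 1.22, -0.49, 0.2]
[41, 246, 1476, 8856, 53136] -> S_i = 41*6^i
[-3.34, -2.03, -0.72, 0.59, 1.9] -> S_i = -3.34 + 1.31*i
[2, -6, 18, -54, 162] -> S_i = 2*-3^i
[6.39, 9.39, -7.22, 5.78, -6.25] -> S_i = Random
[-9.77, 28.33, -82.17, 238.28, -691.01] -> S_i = -9.77*(-2.90)^i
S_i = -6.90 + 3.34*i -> [-6.9, -3.56, -0.22, 3.12, 6.46]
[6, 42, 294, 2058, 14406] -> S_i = 6*7^i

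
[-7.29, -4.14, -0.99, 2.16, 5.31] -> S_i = -7.29 + 3.15*i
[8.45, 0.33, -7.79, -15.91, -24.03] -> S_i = 8.45 + -8.12*i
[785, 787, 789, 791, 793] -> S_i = 785 + 2*i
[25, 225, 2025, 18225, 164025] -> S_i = 25*9^i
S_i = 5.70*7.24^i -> [5.7, 41.27, 298.78, 2163.17, 15661.35]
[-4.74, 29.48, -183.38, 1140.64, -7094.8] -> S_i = -4.74*(-6.22)^i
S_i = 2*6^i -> [2, 12, 72, 432, 2592]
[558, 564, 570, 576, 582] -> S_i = 558 + 6*i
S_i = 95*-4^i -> [95, -380, 1520, -6080, 24320]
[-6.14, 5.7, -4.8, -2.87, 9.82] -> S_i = Random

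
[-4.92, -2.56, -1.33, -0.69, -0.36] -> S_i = -4.92*0.52^i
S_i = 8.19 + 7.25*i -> [8.19, 15.44, 22.69, 29.94, 37.19]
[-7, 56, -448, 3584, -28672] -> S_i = -7*-8^i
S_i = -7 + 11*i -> [-7, 4, 15, 26, 37]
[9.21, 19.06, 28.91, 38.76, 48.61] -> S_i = 9.21 + 9.85*i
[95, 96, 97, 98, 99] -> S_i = 95 + 1*i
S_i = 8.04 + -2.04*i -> [8.04, 6.0, 3.96, 1.92, -0.12]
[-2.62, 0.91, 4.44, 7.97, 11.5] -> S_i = -2.62 + 3.53*i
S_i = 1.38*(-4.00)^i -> [1.38, -5.52, 22.08, -88.32, 353.28]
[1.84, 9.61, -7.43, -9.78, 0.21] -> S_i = Random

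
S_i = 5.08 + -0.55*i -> [5.08, 4.53, 3.98, 3.43, 2.88]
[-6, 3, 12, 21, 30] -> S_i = -6 + 9*i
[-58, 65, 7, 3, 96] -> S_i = Random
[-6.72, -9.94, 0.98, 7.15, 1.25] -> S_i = Random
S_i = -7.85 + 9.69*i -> [-7.85, 1.84, 11.53, 21.22, 30.91]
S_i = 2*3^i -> [2, 6, 18, 54, 162]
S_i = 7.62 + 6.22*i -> [7.62, 13.84, 20.06, 26.28, 32.5]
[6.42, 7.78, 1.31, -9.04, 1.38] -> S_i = Random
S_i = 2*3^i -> [2, 6, 18, 54, 162]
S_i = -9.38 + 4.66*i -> [-9.38, -4.72, -0.06, 4.6, 9.26]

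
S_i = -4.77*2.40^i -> [-4.77, -11.45, -27.48, -65.94, -158.26]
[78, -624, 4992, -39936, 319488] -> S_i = 78*-8^i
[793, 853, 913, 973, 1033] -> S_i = 793 + 60*i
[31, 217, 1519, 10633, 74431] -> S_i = 31*7^i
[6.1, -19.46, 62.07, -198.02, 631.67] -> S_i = 6.10*(-3.19)^i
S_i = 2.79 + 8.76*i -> [2.79, 11.55, 20.31, 29.07, 37.83]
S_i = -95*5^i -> [-95, -475, -2375, -11875, -59375]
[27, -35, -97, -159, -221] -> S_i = 27 + -62*i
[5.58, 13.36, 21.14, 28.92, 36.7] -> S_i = 5.58 + 7.78*i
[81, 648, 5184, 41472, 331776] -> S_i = 81*8^i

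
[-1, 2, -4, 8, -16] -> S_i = -1*-2^i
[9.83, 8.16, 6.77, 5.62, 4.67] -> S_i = 9.83*0.83^i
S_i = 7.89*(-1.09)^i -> [7.89, -8.6, 9.37, -10.22, 11.14]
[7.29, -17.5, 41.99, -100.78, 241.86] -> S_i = 7.29*(-2.40)^i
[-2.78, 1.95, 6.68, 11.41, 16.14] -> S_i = -2.78 + 4.73*i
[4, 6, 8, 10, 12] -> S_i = 4 + 2*i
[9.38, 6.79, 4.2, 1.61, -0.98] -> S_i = 9.38 + -2.59*i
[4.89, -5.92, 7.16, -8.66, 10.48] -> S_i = 4.89*(-1.21)^i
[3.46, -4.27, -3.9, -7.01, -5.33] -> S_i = Random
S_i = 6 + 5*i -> [6, 11, 16, 21, 26]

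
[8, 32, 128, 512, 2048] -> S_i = 8*4^i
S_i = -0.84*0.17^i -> [-0.84, -0.14, -0.02, -0.0, -0.0]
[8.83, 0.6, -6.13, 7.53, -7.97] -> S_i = Random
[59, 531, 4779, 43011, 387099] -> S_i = 59*9^i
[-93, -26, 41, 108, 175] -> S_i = -93 + 67*i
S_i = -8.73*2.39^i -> [-8.73, -20.86, -49.87, -119.18, -284.84]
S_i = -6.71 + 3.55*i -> [-6.71, -3.16, 0.39, 3.94, 7.49]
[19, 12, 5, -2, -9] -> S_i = 19 + -7*i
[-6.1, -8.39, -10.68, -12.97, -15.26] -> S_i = -6.10 + -2.29*i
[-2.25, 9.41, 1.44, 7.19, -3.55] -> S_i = Random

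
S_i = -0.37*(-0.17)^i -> [-0.37, 0.06, -0.01, 0.0, -0.0]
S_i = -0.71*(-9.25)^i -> [-0.71, 6.57, -60.75, 561.93, -5197.87]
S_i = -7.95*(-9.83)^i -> [-7.95, 78.15, -768.2, 7551.4, -74230.3]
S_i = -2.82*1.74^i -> [-2.82, -4.91, -8.54, -14.86, -25.85]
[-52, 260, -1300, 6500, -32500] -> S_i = -52*-5^i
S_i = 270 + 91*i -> [270, 361, 452, 543, 634]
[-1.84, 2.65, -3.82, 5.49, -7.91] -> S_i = -1.84*(-1.44)^i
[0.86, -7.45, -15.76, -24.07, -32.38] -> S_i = 0.86 + -8.31*i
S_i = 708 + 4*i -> [708, 712, 716, 720, 724]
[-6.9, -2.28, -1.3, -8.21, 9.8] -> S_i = Random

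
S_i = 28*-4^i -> [28, -112, 448, -1792, 7168]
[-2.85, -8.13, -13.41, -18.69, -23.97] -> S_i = -2.85 + -5.28*i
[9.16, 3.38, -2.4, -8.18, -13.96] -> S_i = 9.16 + -5.78*i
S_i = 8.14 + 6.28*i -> [8.14, 14.42, 20.7, 26.98, 33.26]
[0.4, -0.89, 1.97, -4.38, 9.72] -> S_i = 0.40*(-2.22)^i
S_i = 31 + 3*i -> [31, 34, 37, 40, 43]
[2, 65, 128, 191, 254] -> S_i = 2 + 63*i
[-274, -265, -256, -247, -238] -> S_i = -274 + 9*i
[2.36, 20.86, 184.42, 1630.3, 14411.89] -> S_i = 2.36*8.84^i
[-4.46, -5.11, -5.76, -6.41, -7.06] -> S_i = -4.46 + -0.65*i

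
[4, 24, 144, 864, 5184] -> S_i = 4*6^i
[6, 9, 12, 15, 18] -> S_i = 6 + 3*i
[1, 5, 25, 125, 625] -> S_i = 1*5^i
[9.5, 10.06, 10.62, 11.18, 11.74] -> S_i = 9.50 + 0.56*i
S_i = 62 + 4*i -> [62, 66, 70, 74, 78]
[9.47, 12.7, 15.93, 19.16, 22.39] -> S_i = 9.47 + 3.23*i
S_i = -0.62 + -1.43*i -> [-0.62, -2.05, -3.48, -4.91, -6.34]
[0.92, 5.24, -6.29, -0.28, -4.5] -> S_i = Random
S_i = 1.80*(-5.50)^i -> [1.8, -9.9, 54.45, -299.48, 1647.11]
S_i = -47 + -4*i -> [-47, -51, -55, -59, -63]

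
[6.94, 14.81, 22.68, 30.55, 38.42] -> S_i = 6.94 + 7.87*i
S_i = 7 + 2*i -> [7, 9, 11, 13, 15]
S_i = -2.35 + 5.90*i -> [-2.35, 3.55, 9.45, 15.35, 21.25]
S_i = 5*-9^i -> [5, -45, 405, -3645, 32805]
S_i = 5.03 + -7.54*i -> [5.03, -2.51, -10.05, -17.59, -25.13]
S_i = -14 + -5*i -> [-14, -19, -24, -29, -34]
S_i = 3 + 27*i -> [3, 30, 57, 84, 111]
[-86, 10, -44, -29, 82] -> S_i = Random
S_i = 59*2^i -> [59, 118, 236, 472, 944]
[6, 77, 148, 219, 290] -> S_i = 6 + 71*i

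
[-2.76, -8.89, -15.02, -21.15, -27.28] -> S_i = -2.76 + -6.13*i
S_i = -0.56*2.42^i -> [-0.56, -1.36, -3.28, -7.94, -19.21]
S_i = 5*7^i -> [5, 35, 245, 1715, 12005]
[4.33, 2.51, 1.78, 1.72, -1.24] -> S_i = Random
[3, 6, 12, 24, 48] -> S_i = 3*2^i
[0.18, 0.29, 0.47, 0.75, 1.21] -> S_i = 0.18*1.61^i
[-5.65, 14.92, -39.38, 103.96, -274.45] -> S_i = -5.65*(-2.64)^i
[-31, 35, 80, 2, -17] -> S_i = Random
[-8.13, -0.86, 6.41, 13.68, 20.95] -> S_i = -8.13 + 7.27*i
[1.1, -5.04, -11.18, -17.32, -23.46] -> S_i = 1.10 + -6.14*i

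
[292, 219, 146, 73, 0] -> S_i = 292 + -73*i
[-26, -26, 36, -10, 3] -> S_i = Random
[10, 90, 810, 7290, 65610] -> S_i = 10*9^i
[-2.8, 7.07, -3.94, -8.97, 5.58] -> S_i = Random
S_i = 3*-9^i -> [3, -27, 243, -2187, 19683]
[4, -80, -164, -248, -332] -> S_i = 4 + -84*i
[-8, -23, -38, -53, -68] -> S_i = -8 + -15*i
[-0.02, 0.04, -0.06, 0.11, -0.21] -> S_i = -0.02*(-1.79)^i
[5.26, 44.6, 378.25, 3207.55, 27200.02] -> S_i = 5.26*8.48^i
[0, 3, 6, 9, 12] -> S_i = 0 + 3*i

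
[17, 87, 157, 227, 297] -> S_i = 17 + 70*i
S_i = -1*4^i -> [-1, -4, -16, -64, -256]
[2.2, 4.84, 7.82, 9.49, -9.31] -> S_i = Random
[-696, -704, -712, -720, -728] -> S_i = -696 + -8*i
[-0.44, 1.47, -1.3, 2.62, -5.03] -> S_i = Random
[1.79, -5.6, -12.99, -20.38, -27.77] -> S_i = 1.79 + -7.39*i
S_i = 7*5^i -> [7, 35, 175, 875, 4375]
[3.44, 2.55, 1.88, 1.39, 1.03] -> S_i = 3.44*0.74^i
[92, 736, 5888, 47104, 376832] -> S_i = 92*8^i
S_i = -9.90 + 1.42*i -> [-9.9, -8.48, -7.06, -5.64, -4.22]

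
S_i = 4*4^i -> [4, 16, 64, 256, 1024]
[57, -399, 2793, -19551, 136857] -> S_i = 57*-7^i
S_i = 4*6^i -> [4, 24, 144, 864, 5184]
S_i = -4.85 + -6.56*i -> [-4.85, -11.41, -17.97, -24.53, -31.09]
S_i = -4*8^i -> [-4, -32, -256, -2048, -16384]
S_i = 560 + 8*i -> [560, 568, 576, 584, 592]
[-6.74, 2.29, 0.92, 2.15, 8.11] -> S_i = Random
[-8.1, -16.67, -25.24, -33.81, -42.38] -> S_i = -8.10 + -8.57*i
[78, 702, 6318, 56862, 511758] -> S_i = 78*9^i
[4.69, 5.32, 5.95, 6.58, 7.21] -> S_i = 4.69 + 0.63*i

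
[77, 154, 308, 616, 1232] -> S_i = 77*2^i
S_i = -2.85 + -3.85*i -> [-2.85, -6.7, -10.55, -14.4, -18.25]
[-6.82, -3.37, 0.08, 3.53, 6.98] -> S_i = -6.82 + 3.45*i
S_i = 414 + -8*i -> [414, 406, 398, 390, 382]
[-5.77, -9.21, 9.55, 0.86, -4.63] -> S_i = Random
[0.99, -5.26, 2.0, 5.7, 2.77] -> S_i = Random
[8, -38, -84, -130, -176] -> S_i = 8 + -46*i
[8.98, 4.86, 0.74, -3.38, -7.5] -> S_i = 8.98 + -4.12*i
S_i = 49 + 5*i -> [49, 54, 59, 64, 69]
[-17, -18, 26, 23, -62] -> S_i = Random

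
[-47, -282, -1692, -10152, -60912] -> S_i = -47*6^i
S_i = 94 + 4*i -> [94, 98, 102, 106, 110]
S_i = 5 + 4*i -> [5, 9, 13, 17, 21]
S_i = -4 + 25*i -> [-4, 21, 46, 71, 96]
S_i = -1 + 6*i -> [-1, 5, 11, 17, 23]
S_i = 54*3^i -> [54, 162, 486, 1458, 4374]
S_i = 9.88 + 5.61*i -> [9.88, 15.49, 21.1, 26.71, 32.32]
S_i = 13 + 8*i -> [13, 21, 29, 37, 45]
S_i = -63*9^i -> [-63, -567, -5103, -45927, -413343]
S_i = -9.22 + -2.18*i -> [-9.22, -11.4, -13.58, -15.76, -17.94]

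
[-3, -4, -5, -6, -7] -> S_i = -3 + -1*i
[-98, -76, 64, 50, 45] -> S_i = Random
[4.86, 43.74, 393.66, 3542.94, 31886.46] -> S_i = 4.86*9.00^i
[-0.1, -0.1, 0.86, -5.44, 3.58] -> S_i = Random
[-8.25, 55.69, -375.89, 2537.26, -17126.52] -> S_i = -8.25*(-6.75)^i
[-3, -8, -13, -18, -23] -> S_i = -3 + -5*i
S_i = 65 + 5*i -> [65, 70, 75, 80, 85]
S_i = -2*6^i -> [-2, -12, -72, -432, -2592]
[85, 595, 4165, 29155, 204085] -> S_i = 85*7^i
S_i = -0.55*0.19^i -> [-0.55, -0.1, -0.02, -0.0, -0.0]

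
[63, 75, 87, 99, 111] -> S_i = 63 + 12*i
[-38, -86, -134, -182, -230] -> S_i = -38 + -48*i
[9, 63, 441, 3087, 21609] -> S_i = 9*7^i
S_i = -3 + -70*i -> [-3, -73, -143, -213, -283]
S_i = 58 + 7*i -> [58, 65, 72, 79, 86]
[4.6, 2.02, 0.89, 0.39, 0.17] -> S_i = 4.60*0.44^i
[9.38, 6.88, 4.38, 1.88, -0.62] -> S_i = 9.38 + -2.50*i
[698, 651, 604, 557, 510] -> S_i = 698 + -47*i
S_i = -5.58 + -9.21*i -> [-5.58, -14.79, -24.0, -33.21, -42.42]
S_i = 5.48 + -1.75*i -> [5.48, 3.73, 1.98, 0.23, -1.52]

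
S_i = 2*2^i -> [2, 4, 8, 16, 32]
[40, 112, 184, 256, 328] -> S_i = 40 + 72*i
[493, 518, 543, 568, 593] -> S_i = 493 + 25*i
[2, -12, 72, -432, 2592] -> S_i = 2*-6^i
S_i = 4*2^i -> [4, 8, 16, 32, 64]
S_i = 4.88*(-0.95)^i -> [4.88, -4.64, 4.4, -4.18, 3.97]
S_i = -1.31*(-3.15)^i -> [-1.31, 4.13, -13.0, 40.95, -128.98]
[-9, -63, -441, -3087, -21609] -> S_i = -9*7^i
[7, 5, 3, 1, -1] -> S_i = 7 + -2*i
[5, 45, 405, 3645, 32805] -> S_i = 5*9^i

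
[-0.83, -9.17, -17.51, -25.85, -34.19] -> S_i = -0.83 + -8.34*i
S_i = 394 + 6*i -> [394, 400, 406, 412, 418]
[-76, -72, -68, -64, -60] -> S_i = -76 + 4*i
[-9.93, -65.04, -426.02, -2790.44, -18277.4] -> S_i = -9.93*6.55^i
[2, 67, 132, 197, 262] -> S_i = 2 + 65*i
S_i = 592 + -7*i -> [592, 585, 578, 571, 564]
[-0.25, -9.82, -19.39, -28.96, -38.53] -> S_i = -0.25 + -9.57*i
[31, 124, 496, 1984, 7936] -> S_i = 31*4^i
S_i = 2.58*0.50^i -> [2.58, 1.29, 0.64, 0.32, 0.16]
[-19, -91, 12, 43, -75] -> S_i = Random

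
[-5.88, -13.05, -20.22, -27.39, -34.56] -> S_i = -5.88 + -7.17*i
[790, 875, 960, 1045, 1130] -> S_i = 790 + 85*i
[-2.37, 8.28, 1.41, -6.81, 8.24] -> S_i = Random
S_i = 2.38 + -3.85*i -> [2.38, -1.47, -5.32, -9.17, -13.02]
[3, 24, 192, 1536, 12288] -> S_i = 3*8^i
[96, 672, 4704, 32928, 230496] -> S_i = 96*7^i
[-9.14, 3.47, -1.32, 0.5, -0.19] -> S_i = -9.14*(-0.38)^i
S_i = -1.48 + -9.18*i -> [-1.48, -10.66, -19.84, -29.02, -38.2]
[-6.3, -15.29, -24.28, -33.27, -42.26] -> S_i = -6.30 + -8.99*i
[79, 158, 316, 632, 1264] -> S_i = 79*2^i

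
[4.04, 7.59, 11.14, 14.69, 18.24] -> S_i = 4.04 + 3.55*i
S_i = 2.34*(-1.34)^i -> [2.34, -3.14, 4.2, -5.63, 7.54]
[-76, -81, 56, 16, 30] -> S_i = Random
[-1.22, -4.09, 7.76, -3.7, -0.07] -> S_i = Random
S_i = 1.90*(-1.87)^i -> [1.9, -3.55, 6.64, -12.42, 23.23]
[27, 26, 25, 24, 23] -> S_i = 27 + -1*i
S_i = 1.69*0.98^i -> [1.69, 1.66, 1.62, 1.59, 1.56]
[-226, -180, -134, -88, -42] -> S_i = -226 + 46*i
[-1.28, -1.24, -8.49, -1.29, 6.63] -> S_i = Random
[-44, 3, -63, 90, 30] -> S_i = Random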